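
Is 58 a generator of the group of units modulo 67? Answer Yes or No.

No

φ(67) = 67 − 1 = 66 = 2 · 3 · 11.
It suffices to check that the order of 58 is not a proper divisor of 66: compute 58^(66/q) for q ∈ {2, 3, 11}.
58^33 ≡ 66 (mod 67)  [q = 2: ≢ 1 ✓]
58^22 ≡ 1 (mod 67)  [q = 3: ≡ 1 ✗]
58^6 ≡ 64 (mod 67)  [q = 11: ≢ 1 ✓]
The check at q = 3 fails, so 58 generates a proper subgroup.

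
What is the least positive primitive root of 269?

2

φ(269) = 269 − 1 = 268 = 2^2 · 67.
Test candidates g = 2, 3, … against the prime factors q ∈ {2, 67} of φ(269): g is a generator iff g^(268/q) ≢ 1 for every such q.
g = 2: 2^134 ≡ 268; 2^4 ≡ 16 — none is 1, so 2 is a primitive root.
The smallest primitive root modulo 269 is 2.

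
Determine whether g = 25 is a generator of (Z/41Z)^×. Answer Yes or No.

No

φ(41) = 41 − 1 = 40 = 2^3 · 5.
25 is a primitive root mod 41 iff 25^(φ(41)/q) ≢ 1 for every prime q | φ(41), i.e. q ∈ {2, 5}.
25^20 ≡ 1 (mod 41)  [q = 2: ≡ 1 ✗]
25^8 ≡ 37 (mod 41)  [q = 5: ≢ 1 ✓]
25^20 ≡ 1 shows ord(25) | 20, strictly less than φ(41); not a primitive root.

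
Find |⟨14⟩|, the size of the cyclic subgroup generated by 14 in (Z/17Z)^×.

16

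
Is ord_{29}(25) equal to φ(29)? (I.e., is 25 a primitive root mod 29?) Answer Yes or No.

No

φ(29) = 29 − 1 = 28 = 2^2 · 7.
It suffices to check that the order of 25 is not a proper divisor of 28: compute 25^(28/q) for q ∈ {2, 7}.
25^14 ≡ 1 (mod 29)  [q = 2: ≡ 1 ✗]
25^4 ≡ 24 (mod 29)  [q = 7: ≢ 1 ✓]
25^14 ≡ 1 shows ord(25) | 14, strictly less than φ(29); not a primitive root.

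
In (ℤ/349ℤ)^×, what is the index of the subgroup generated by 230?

Since 230 ∈ (Z/349Z)^×, its order divides φ(349) = 349 − 1 = 348 = 2^2 · 3 · 29.
Divisors of 348: 1, 2, 3, 4, 6, 12, 29, 58, 87, 116, 174, 348.
Test each divisor d:
230^1 ≡ 230 (mod 349)
230^2 ≡ 201 (mod 349)
230^3 ≡ 162 (mod 349)
230^4 ≡ 266 (mod 349)
230^6 ≡ 69 (mod 349)
230^12 ≡ 224 (mod 349)
230^29 ≡ 325 (mod 349)
230^58 ≡ 227 (mod 349)
230^87 ≡ 136 (mod 349)
230^116 ≡ 226 (mod 349)
230^174 ≡ 348 (mod 349)
230^348 ≡ 1 (mod 349) ✓
Thus |⟨230⟩| = ord(230) = 348.
The index is φ(349) / ord(230) = 348 / 348 = 1.

1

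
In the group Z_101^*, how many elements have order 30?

0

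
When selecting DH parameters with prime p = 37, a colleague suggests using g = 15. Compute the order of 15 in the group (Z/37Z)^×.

36

ord(15) | φ(37) = 37 − 1 = 36 = 2^2 · 3^2.
Divisors of 36: 1, 2, 3, 4, 6, 9, 12, 18, 36.
Compute 15^d (mod 37) for the divisors d until we hit 1:
15^1 ≡ 15 (mod 37)
15^2 ≡ 3 (mod 37)
15^3 ≡ 8 (mod 37)
15^4 ≡ 9 (mod 37)
15^6 ≡ 27 (mod 37)
15^9 ≡ 31 (mod 37)
15^12 ≡ 26 (mod 37)
15^18 ≡ 36 (mod 37)
15^36 ≡ 1 (mod 37) ✓
Therefore the multiplicative order of 15 modulo 37 is 36.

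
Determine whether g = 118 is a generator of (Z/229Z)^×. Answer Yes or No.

φ(229) = 229 − 1 = 228 = 2^2 · 3 · 19.
It suffices to check that the order of 118 is not a proper divisor of 228: compute 118^(228/q) for q ∈ {2, 3, 19}.
118^114 ≡ 1 (mod 229)  [q = 2: ≡ 1 ✗]
118^76 ≡ 94 (mod 229)  [q = 3: ≢ 1 ✓]
118^12 ≡ 60 (mod 229)  [q = 19: ≢ 1 ✓]
The check at q = 2 fails, so 118 generates a proper subgroup.

No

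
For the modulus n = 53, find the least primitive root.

2

φ(53) = 53 − 1 = 52 = 2^2 · 13.
Test candidates g = 2, 3, … against the prime factors q ∈ {2, 13} of φ(53): g is a generator iff g^(52/q) ≢ 1 for every such q.
g = 2: 2^26 ≡ 52; 2^4 ≡ 16 — none is 1, so 2 is a primitive root.
So 2 is the smallest generator of (Z/53Z)^×.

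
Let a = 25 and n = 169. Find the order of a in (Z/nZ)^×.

26

Since 25 ∈ (Z/169Z)^×, its order divides φ(169) = φ(13^2) = 13·(13−1) = 156 = 2^2 · 3 · 13.
Divisors of 156: 1, 2, 3, 4, 6, 12, 13, 26, 39, 52, 78, 156.
Evaluate successive powers at the divisors of 156:
25^1 ≡ 25 (mod 169)
25^2 ≡ 118 (mod 169)
25^3 ≡ 77 (mod 169)
25^4 ≡ 66 (mod 169)
25^6 ≡ 14 (mod 169)
25^12 ≡ 27 (mod 169)
25^13 ≡ 168 (mod 169)
25^26 ≡ 1 (mod 169) ✓
The smallest such exponent is 26, so the order of 25 is 26.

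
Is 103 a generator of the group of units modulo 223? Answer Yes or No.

No

φ(223) = 223 − 1 = 222 = 2 · 3 · 37.
It suffices to check that the order of 103 is not a proper divisor of 222: compute 103^(222/q) for q ∈ {2, 3, 37}.
103^111 ≡ 222 (mod 223)  [q = 2: ≢ 1 ✓]
103^74 ≡ 1 (mod 223)  [q = 3: ≡ 1 ✗]
103^6 ≡ 60 (mod 223)  [q = 37: ≢ 1 ✓]
The check at q = 3 fails, so 103 generates a proper subgroup.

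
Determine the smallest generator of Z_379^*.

φ(379) = 379 − 1 = 378 = 2 · 3^3 · 7.
Test candidates g = 2, 3, … against the prime factors q ∈ {2, 3, 7} of φ(379): g is a generator iff g^(378/q) ≢ 1 for every such q.
g = 2: 2^189 ≡ 378; 2^126 ≡ 327; 2^54 ≡ 125 — none is 1, so 2 is a primitive root.
Hence the least primitive root of 379 is 2.

2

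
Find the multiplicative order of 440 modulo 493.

ord(440) | φ(493) = φ(17·29) = (17−1)·(29−1) = 16·28 = 448 = 2^6 · 7.
Divisors of 448: 1, 2, 4, 7, 8, 14, 16, 28, 32, 56, 64, 112, 224, 448.
Compute 440^d (mod 493) for the divisors d until we hit 1:
440^1 ≡ 440 (mod 493)
440^2 ≡ 344 (mod 493)
440^4 ≡ 16 (mod 493)
440^7 ≡ 144 (mod 493)
440^8 ≡ 256 (mod 493)
440^14 ≡ 30 (mod 493)
440^16 ≡ 460 (mod 493)
440^28 ≡ 407 (mod 493)
440^32 ≡ 103 (mod 493)
440^56 ≡ 1 (mod 493) ✓
Hence ord(440) = 56.

56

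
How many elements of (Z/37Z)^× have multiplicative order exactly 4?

φ(37) = 37 − 1 = 36 = 2^2 · 3^2.
In a cyclic group of order 36, there are φ(d) elements of order d for each divisor d of 36, and zero for non-divisors.
4 = 2^2 divides 36, and φ(4) = 2.

2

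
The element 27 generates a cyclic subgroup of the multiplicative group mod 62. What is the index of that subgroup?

Since 27 ∈ (Z/62Z)^×, its order divides φ(62) = φ(2)·φ(31) = 1·30 = 30 = 2 · 3 · 5.
Divisors of 30: 1, 2, 3, 5, 6, 10, 15, 30.
Evaluate successive powers at the divisors of 30:
27^1 ≡ 27 (mod 62)
27^2 ≡ 47 (mod 62)
27^3 ≡ 29 (mod 62)
27^5 ≡ 61 (mod 62)
27^6 ≡ 35 (mod 62)
27^10 ≡ 1 (mod 62) ✓
The order of 27 is 10, so the subgroup it generates has 10 elements.
[(Z/62Z)^× : ⟨27⟩] = 30/10 = 3.

3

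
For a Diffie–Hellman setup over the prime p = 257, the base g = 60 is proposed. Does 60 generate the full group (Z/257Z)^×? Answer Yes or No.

No

φ(257) = 257 − 1 = 256 = 2^8.
It suffices to check that the order of 60 is not a proper divisor of 256: compute 60^(256/q) for q ∈ {2}.
60^128 ≡ 1 (mod 257)  [q = 2: ≡ 1 ✗]
60^128 ≡ 1 shows ord(60) | 128, strictly less than φ(257); not a primitive root.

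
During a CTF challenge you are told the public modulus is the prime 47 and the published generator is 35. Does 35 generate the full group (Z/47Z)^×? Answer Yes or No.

Yes

φ(47) = 47 − 1 = 46 = 2 · 23.
It suffices to check that the order of 35 is not a proper divisor of 46: compute 35^(46/q) for q ∈ {2, 23}.
35^23 ≡ 46 (mod 47)  [q = 2: ≢ 1 ✓]
35^2 ≡ 3 (mod 47)  [q = 23: ≢ 1 ✓]
Every test exponent gives a nontrivial residue, hence 35 generates the full group.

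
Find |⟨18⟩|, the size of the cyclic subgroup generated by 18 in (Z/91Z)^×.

12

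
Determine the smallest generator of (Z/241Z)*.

7

φ(241) = 241 − 1 = 240 = 2^4 · 3 · 5.
g is a primitive root iff g^(240/q) ≢ 1 (mod 241) for each prime q ∈ {2, 3, 5}.
g = 2: 2^120 ≡ 1 — hits 1, so not a primitive root.
g = 3: 3^120 ≡ 1 — hits 1, so not a primitive root.
g = 4: 4^120 ≡ 1 — hits 1, so not a primitive root.
g = 5: 5^120 ≡ 1 — hits 1, so not a primitive root.
g = 6: 6^120 ≡ 1 — hits 1, so not a primitive root.
g = 7: 7^120 ≡ 240; 7^80 ≡ 15; 7^48 ≡ 91 — none is 1, so 7 is a primitive root.
Hence the least primitive root of 241 is 7.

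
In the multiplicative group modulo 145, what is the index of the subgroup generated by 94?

8

Since 94 ∈ (Z/145Z)^×, its order divides φ(145) = φ(5·29) = (5−1)·(29−1) = 4·28 = 112 = 2^4 · 7.
Divisors of 112: 1, 2, 4, 7, 8, 14, 16, 28, 56, 112.
Check 94^d mod 145 for each divisor in increasing order:
94^1 ≡ 94 (mod 145)
94^2 ≡ 136 (mod 145)
94^4 ≡ 81 (mod 145)
94^7 ≡ 59 (mod 145)
94^8 ≡ 36 (mod 145)
94^14 ≡ 1 (mod 145) ✓
The order of 94 is 14, so the subgroup it generates has 14 elements.
[(Z/145Z)^× : ⟨94⟩] = 112/14 = 8.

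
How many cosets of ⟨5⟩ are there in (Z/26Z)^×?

ord(5) | φ(26) = φ(2)·φ(13) = 1·12 = 12 = 2^2 · 3.
Divisors of 12: 1, 2, 3, 4, 6, 12.
Test each divisor d:
5^1 ≡ 5
5^2 ≡ 25
5^3 ≡ 21
5^4 ≡ 1
So ord_26(5) = 4, hence |⟨5⟩| = 4.
[(Z/26Z)^× : ⟨5⟩] = 12/4 = 3.

3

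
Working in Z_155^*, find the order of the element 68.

12

ord(68) | φ(155) = φ(5·31) = (5−1)·(31−1) = 4·30 = 120 = 2^3 · 3 · 5.
Divisors of 120: 1, 2, 3, 4, 5, 6, 8, 10, 12, 15, 20, 24, 30, 40, 60, 120.
Evaluate successive powers at the divisors of 120:
68^1 ≡ 68 (mod 155)
68^2 ≡ 129 (mod 155)
68^3 ≡ 92 (mod 155)
68^4 ≡ 56 (mod 155)
68^5 ≡ 88 (mod 155)
68^6 ≡ 94 (mod 155)
68^8 ≡ 36 (mod 155)
68^10 ≡ 149 (mod 155)
68^12 ≡ 1 (mod 155) ✓
The smallest such exponent is 12, so the order of 68 is 12.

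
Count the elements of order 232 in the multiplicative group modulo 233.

112

φ(233) = 233 − 1 = 232 = 2^3 · 29.
(Z/233Z)^× is cyclic (|G| = 232); a cyclic group of order m has exactly φ(d) elements of each order d | m, and none otherwise.
232 = 2^3 · 29 divides 232, and φ(232) = 112.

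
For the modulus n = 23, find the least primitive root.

φ(23) = 23 − 1 = 22 = 2 · 11.
g is a primitive root iff g^(22/q) ≢ 1 (mod 23) for each prime q ∈ {2, 11}.
g = 2: 2^11 ≡ 1 — hits 1, so not a primitive root.
g = 3: 3^11 ≡ 1 — hits 1, so not a primitive root.
g = 4: 4^11 ≡ 1 — hits 1, so not a primitive root.
g = 5: 5^11 ≡ 22; 5^2 ≡ 2 — none is 1, so 5 is a primitive root.
So 5 is the smallest generator of (Z/23Z)^×.

5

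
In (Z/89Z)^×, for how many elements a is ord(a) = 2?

1

φ(89) = 89 − 1 = 88 = 2^3 · 11.
In a cyclic group of order 88, there are φ(d) elements of order d for each divisor d of 88, and zero for non-divisors.
2 | 88, and φ(2) = 2 − 1 = 1.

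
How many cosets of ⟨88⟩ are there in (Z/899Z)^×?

By Lagrange's theorem, ord_899(88) divides φ(899) = φ(29·31) = (29−1)·(31−1) = 28·30 = 840 = 2^3 · 3 · 5 · 7.
Divisors of 840: 1, 2, 3, 4, 5, 6, 7, 8, 10, 12, 14, 15, 20, 21, 24, 28, 30, 35, 40, 42, 56, 60, 70, 84, 105, 120, 140, 168, 210, 280, 420, 840.
Test each divisor d:
88^1 ≡ 88
88^2 ≡ 552
88^3 ≡ 30
88^4 ≡ 842
88^5 ≡ 378
88^6 ≡ 1
Thus |⟨88⟩| = ord(88) = 6.
The index is φ(899) / ord(88) = 840 / 6 = 140.

140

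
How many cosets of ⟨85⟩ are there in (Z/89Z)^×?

4

ord(85) | φ(89) = 89 − 1 = 88 = 2^3 · 11.
Divisors of 88: 1, 2, 4, 8, 11, 22, 44, 88.
Compute 85^d (mod 89) for the divisors d until we hit 1:
85^1 ≡ 85 (mod 89)
85^2 ≡ 16 (mod 89)
85^4 ≡ 78 (mod 89)
85^8 ≡ 32 (mod 89)
85^11 ≡ 88 (mod 89)
85^22 ≡ 1 (mod 89) ✓
So ord_89(85) = 22, hence |⟨85⟩| = 22.
[(Z/89Z)^× : ⟨85⟩] = 88/22 = 4.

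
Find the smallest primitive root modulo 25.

φ(25) = φ(5^2) = 5·(5−1) = 20 = 2^2 · 5.
g is a primitive root iff g^(20/q) ≢ 1 (mod 25) for each prime q ∈ {2, 5}.
g = 2: 2^10 ≡ 24; 2^4 ≡ 16 — none is 1, so 2 is a primitive root.
The smallest primitive root modulo 25 is 2.

2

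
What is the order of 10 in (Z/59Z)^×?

58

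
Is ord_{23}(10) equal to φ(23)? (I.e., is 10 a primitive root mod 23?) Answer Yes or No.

φ(23) = 23 − 1 = 22 = 2 · 11.
It suffices to check that the order of 10 is not a proper divisor of 22: compute 10^(22/q) for q ∈ {2, 11}.
10^11 ≡ 22 (mod 23)  [q = 2: ≢ 1 ✓]
10^2 ≡ 8 (mod 23)  [q = 11: ≢ 1 ✓]
All checks pass, so 10 has order 22 and is a primitive root modulo 23.

Yes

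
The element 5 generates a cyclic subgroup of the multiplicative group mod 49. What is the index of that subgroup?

Since 5 ∈ (Z/49Z)^×, its order divides φ(49) = φ(7^2) = 7·(7−1) = 42 = 2 · 3 · 7.
Divisors of 42: 1, 2, 3, 6, 7, 14, 21, 42.
Test each divisor d:
5^1 ≡ 5 (mod 49)
5^2 ≡ 25 (mod 49)
5^3 ≡ 27 (mod 49)
5^6 ≡ 43 (mod 49)
5^7 ≡ 19 (mod 49)
5^14 ≡ 18 (mod 49)
5^21 ≡ 48 (mod 49)
5^42 ≡ 1 (mod 49) ✓
So ord_49(5) = 42, hence |⟨5⟩| = 42.
[(Z/49Z)^× : ⟨5⟩] = 42/42 = 1.

1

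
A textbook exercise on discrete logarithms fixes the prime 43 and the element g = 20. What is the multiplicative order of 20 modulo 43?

By Lagrange's theorem, ord_43(20) divides φ(43) = 43 − 1 = 42 = 2 · 3 · 7.
Divisors of 42: 1, 2, 3, 6, 7, 14, 21, 42.
Compute 20^d (mod 43) for the divisors d until we hit 1:
20^1 ≡ 20
20^2 ≡ 13
20^3 ≡ 2
20^6 ≡ 4
20^7 ≡ 37
20^14 ≡ 36
20^21 ≡ 42
20^42 ≡ 1
Therefore the multiplicative order of 20 modulo 43 is 42.

42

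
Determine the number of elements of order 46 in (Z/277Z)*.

22

φ(277) = 277 − 1 = 276 = 2^2 · 3 · 23.
In a cyclic group of order 276, there are φ(d) elements of order d for each divisor d of 276, and zero for non-divisors.
46 = 2 · 23 divides 276, and φ(46) = 22.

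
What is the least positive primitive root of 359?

7

φ(359) = 359 − 1 = 358 = 2 · 179.
Test candidates g = 2, 3, … against the prime factors q ∈ {2, 179} of φ(359): g is a generator iff g^(358/q) ≢ 1 for every such q.
g = 2: 2^179 ≡ 1 — hits 1, so not a primitive root.
g = 3: 3^179 ≡ 1 — hits 1, so not a primitive root.
g = 4: 4^179 ≡ 1 — hits 1, so not a primitive root.
g = 5: 5^179 ≡ 1 — hits 1, so not a primitive root.
g = 6: 6^179 ≡ 1 — hits 1, so not a primitive root.
g = 7: 7^179 ≡ 358; 7^2 ≡ 49 — none is 1, so 7 is a primitive root.
So 7 is the smallest generator of (Z/359Z)^×.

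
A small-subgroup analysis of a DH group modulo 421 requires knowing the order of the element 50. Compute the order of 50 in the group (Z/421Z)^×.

By Lagrange's theorem, ord_421(50) divides φ(421) = 421 − 1 = 420 = 2^2 · 3 · 5 · 7.
Divisors of 420: 1, 2, 3, 4, 5, 6, 7, 10, 12, 14, 15, 20, 21, 28, 30, 35, 42, 60, 70, 84, 105, 140, 210, 420.
Check 50^d mod 421 for each divisor in increasing order:
50^1 ≡ 50
50^2 ≡ 395
50^3 ≡ 384
50^4 ≡ 255
50^5 ≡ 120
50^6 ≡ 106
50^7 ≡ 248
50^10 ≡ 86
50^12 ≡ 290
50^14 ≡ 38
50^15 ≡ 216
50^20 ≡ 239
50^21 ≡ 162
50^28 ≡ 181
50^30 ≡ 346
50^35 ≡ 262
50^42 ≡ 142
50^60 ≡ 152
50^70 ≡ 21
50^84 ≡ 377
50^105 ≡ 29
50^140 ≡ 20
50^210 ≡ 420
50^420 ≡ 1
The smallest such exponent is 420, so the order of 50 is 420.

420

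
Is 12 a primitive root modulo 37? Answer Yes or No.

φ(37) = 37 − 1 = 36 = 2^2 · 3^2.
It suffices to check that the order of 12 is not a proper divisor of 36: compute 12^(36/q) for q ∈ {2, 3}.
12^18 ≡ 1 (mod 37)  [q = 2: ≡ 1 ✗]
12^12 ≡ 26 (mod 37)  [q = 3: ≢ 1 ✓]
Since 12^18 ≡ 1, the order of 12 divides 18 < 36, so 12 is not a primitive root.

No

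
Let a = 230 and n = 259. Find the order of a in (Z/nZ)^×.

12

By Lagrange's theorem, ord_259(230) divides φ(259) = φ(7·37) = (7−1)·(37−1) = 6·36 = 216 = 2^3 · 3^3.
Divisors of 216: 1, 2, 3, 4, 6, 8, 9, 12, 18, 24, 27, 36, 54, 72, 108, 216.
Test each divisor d:
230^1 ≡ 230
230^2 ≡ 64
230^3 ≡ 216
230^4 ≡ 211
230^6 ≡ 36
230^8 ≡ 232
230^9 ≡ 6
230^12 ≡ 1
Therefore the multiplicative order of 230 modulo 259 is 12.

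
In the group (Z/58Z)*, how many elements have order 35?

φ(58) = φ(2)·φ(29) = 1·28 = 28 = 2^2 · 7.
In a cyclic group of order 28, there are φ(d) elements of order d for each divisor d of 28, and zero for non-divisors.
Here 28 is not a multiple of 35, so there are no elements of order 35.

0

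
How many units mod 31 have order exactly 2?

1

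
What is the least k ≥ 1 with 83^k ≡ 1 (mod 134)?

33

The order of 83 must divide φ(134) = φ(2)·φ(67) = 1·66 = 66 = 2 · 3 · 11.
Divisors of 66: 1, 2, 3, 6, 11, 22, 33, 66.
Compute 83^d (mod 134) for the divisors d until we hit 1:
83^1 ≡ 83
83^2 ≡ 55
83^3 ≡ 9
83^6 ≡ 81
83^11 ≡ 29
83^22 ≡ 37
83^33 ≡ 1
Hence ord(83) = 33.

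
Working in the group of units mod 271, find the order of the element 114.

ord(114) | φ(271) = 271 − 1 = 270 = 2 · 3^3 · 5.
Divisors of 270: 1, 2, 3, 5, 6, 9, 10, 15, 18, 27, 30, 45, 54, 90, 135, 270.
Test each divisor d:
114^1 ≡ 114 (mod 271)
114^2 ≡ 259 (mod 271)
114^3 ≡ 258 (mod 271)
114^5 ≡ 156 (mod 271)
114^6 ≡ 169 (mod 271)
114^9 ≡ 242 (mod 271)
114^10 ≡ 217 (mod 271)
114^15 ≡ 248 (mod 271)
114^18 ≡ 28 (mod 271)
114^27 ≡ 1 (mod 271) ✓
The smallest such exponent is 27, so the order of 114 is 27.

27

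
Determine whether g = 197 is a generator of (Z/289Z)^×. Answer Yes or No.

φ(289) = φ(17^2) = 17·(17−1) = 272 = 2^4 · 17.
An element g generates (Z/289Z)^× iff g^(272/q) ≢ 1 (mod 289) for each prime q ∈ {2, 17}.
197^136 ≡ 288 (mod 289)  [q = 2: ≢ 1 ✓]
197^16 ≡ 205 (mod 289)  [q = 17: ≢ 1 ✓]
None equal 1, so ord_289(197) = 272: 197 is a primitive root.

Yes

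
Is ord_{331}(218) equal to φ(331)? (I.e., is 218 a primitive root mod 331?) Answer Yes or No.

φ(331) = 331 − 1 = 330 = 2 · 3 · 5 · 11.
Test 218^(330/q) mod 331 for each prime factor q of 330:
218^165 ≡ 330 (mod 331)  [q = 2: ≢ 1 ✓]
218^110 ≡ 31 (mod 331)  [q = 3: ≢ 1 ✓]
218^66 ≡ 124 (mod 331)  [q = 5: ≢ 1 ✓]
218^30 ≡ 293 (mod 331)  [q = 11: ≢ 1 ✓]
Every test exponent gives a nontrivial residue, hence 218 generates the full group.

Yes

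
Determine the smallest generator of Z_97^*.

5

φ(97) = 97 − 1 = 96 = 2^5 · 3.
Test candidates g = 2, 3, … against the prime factors q ∈ {2, 3} of φ(97): g is a generator iff g^(96/q) ≢ 1 for every such q.
g = 2: 2^48 ≡ 1 — hits 1, so not a primitive root.
g = 3: 3^48 ≡ 1 — hits 1, so not a primitive root.
g = 4: 4^48 ≡ 1 — hits 1, so not a primitive root.
g = 5: 5^48 ≡ 96; 5^32 ≡ 35 — none is 1, so 5 is a primitive root.
The smallest primitive root modulo 97 is 5.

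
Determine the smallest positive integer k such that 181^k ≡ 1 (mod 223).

ord(181) | φ(223) = 223 − 1 = 222 = 2 · 3 · 37.
Divisors of 222: 1, 2, 3, 6, 37, 74, 111, 222.
Test each divisor d:
181^1 ≡ 181
181^2 ≡ 203
181^3 ≡ 171
181^6 ≡ 28
181^37 ≡ 39
181^74 ≡ 183
181^111 ≡ 1
The smallest such exponent is 111, so the order of 181 is 111.

111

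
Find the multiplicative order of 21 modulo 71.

ord(21) | φ(71) = 71 − 1 = 70 = 2 · 5 · 7.
Divisors of 70: 1, 2, 5, 7, 10, 14, 35, 70.
Test each divisor d:
21^1 ≡ 21 (mod 71)
21^2 ≡ 15 (mod 71)
21^5 ≡ 39 (mod 71)
21^7 ≡ 17 (mod 71)
21^10 ≡ 30 (mod 71)
21^14 ≡ 5 (mod 71)
21^35 ≡ 70 (mod 71)
21^70 ≡ 1 (mod 71) ✓
Hence ord(21) = 70.

70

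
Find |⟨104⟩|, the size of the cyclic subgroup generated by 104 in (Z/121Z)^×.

Since 104 ∈ (Z/121Z)^×, its order divides φ(121) = φ(11^2) = 11·(11−1) = 110 = 2 · 5 · 11.
Divisors of 110: 1, 2, 5, 10, 11, 22, 55, 110.
Evaluate successive powers at the divisors of 110:
104^1 ≡ 104
104^2 ≡ 47
104^5 ≡ 78
104^10 ≡ 34
104^11 ≡ 27
104^22 ≡ 3
104^55 ≡ 1
Hence ord(104) = 55.

55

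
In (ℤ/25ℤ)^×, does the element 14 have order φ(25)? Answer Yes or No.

No

φ(25) = φ(5^2) = 5·(5−1) = 20 = 2^2 · 5.
14 is a primitive root mod 25 iff 14^(φ(25)/q) ≢ 1 for every prime q | φ(25), i.e. q ∈ {2, 5}.
14^10 ≡ 1 (mod 25)  [q = 2: ≡ 1 ✗]
14^4 ≡ 16 (mod 25)  [q = 5: ≢ 1 ✓]
Since 14^10 ≡ 1, the order of 14 divides 10 < 20, so 14 is not a primitive root.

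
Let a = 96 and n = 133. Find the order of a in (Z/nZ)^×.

6

The order of 96 must divide φ(133) = φ(7·19) = (7−1)·(19−1) = 6·18 = 108 = 2^2 · 3^3.
Divisors of 108: 1, 2, 3, 4, 6, 9, 12, 18, 27, 36, 54, 108.
Evaluate successive powers at the divisors of 108:
96^1 ≡ 96 (mod 133)
96^2 ≡ 39 (mod 133)
96^3 ≡ 20 (mod 133)
96^4 ≡ 58 (mod 133)
96^6 ≡ 1 (mod 133) ✓
Therefore the multiplicative order of 96 modulo 133 is 6.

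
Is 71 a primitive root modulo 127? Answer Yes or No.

φ(127) = 127 − 1 = 126 = 2 · 3^2 · 7.
71 is a primitive root mod 127 iff 71^(φ(127)/q) ≢ 1 for every prime q | φ(127), i.e. q ∈ {2, 3, 7}.
71^63 ≡ 1 (mod 127)  [q = 2: ≡ 1 ✗]
71^42 ≡ 107 (mod 127)  [q = 3: ≢ 1 ✓]
71^18 ≡ 16 (mod 127)  [q = 7: ≢ 1 ✓]
The check at q = 2 fails, so 71 generates a proper subgroup.

No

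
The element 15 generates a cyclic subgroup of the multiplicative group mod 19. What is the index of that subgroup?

By Lagrange's theorem, ord_19(15) divides φ(19) = 19 − 1 = 18 = 2 · 3^2.
Divisors of 18: 1, 2, 3, 6, 9, 18.
Check 15^d mod 19 for each divisor in increasing order:
15^1 ≡ 15 (mod 19)
15^2 ≡ 16 (mod 19)
15^3 ≡ 12 (mod 19)
15^6 ≡ 11 (mod 19)
15^9 ≡ 18 (mod 19)
15^18 ≡ 1 (mod 19) ✓
So ord_19(15) = 18, hence |⟨15⟩| = 18.
[(Z/19Z)^× : ⟨15⟩] = 18/18 = 1.

1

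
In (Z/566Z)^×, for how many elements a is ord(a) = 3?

2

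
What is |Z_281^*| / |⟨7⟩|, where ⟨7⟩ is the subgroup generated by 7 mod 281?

14

ord(7) | φ(281) = 281 − 1 = 280 = 2^3 · 5 · 7.
Divisors of 280: 1, 2, 4, 5, 7, 8, 10, 14, 20, 28, 35, 40, 56, 70, 140, 280.
Test each divisor d:
7^1 ≡ 7
7^2 ≡ 49
7^4 ≡ 153
7^5 ≡ 228
7^7 ≡ 213
7^8 ≡ 86
7^10 ≡ 280
7^14 ≡ 128
7^20 ≡ 1
The order of 7 is 20, so the subgroup it generates has 20 elements.
[(Z/281Z)^× : ⟨7⟩] = 280/20 = 14.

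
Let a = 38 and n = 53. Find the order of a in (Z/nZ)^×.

26

ord(38) | φ(53) = 53 − 1 = 52 = 2^2 · 13.
Divisors of 52: 1, 2, 4, 13, 26, 52.
Evaluate successive powers at the divisors of 52:
38^1 ≡ 38 (mod 53)
38^2 ≡ 13 (mod 53)
38^4 ≡ 10 (mod 53)
38^13 ≡ 52 (mod 53)
38^26 ≡ 1 (mod 53) ✓
Hence ord(38) = 26.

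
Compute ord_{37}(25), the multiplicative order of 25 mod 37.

18

The order of 25 must divide φ(37) = 37 − 1 = 36 = 2^2 · 3^2.
Divisors of 36: 1, 2, 3, 4, 6, 9, 12, 18, 36.
Check 25^d mod 37 for each divisor in increasing order:
25^1 ≡ 25
25^2 ≡ 33
25^3 ≡ 11
25^4 ≡ 16
25^6 ≡ 10
25^9 ≡ 36
25^12 ≡ 26
25^18 ≡ 1
Hence ord(25) = 18.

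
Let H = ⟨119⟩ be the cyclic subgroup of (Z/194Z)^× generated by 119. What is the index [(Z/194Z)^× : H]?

Since 119 ∈ (Z/194Z)^×, its order divides φ(194) = φ(2)·φ(97) = 1·96 = 96 = 2^5 · 3.
Divisors of 96: 1, 2, 3, 4, 6, 8, 12, 16, 24, 32, 48, 96.
Test each divisor d:
119^1 ≡ 119 (mod 194)
119^2 ≡ 193 (mod 194)
119^3 ≡ 75 (mod 194)
119^4 ≡ 1 (mod 194) ✓
So ord_194(119) = 4, hence |⟨119⟩| = 4.
[(Z/194Z)^× : ⟨119⟩] = 96/4 = 24.

24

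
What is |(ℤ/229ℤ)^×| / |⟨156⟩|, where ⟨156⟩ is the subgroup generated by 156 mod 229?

The order of 156 must divide φ(229) = 229 − 1 = 228 = 2^2 · 3 · 19.
Divisors of 228: 1, 2, 3, 4, 6, 12, 19, 38, 57, 76, 114, 228.
Evaluate successive powers at the divisors of 228:
156^1 ≡ 156 (mod 229)
156^2 ≡ 62 (mod 229)
156^3 ≡ 54 (mod 229)
156^4 ≡ 180 (mod 229)
156^6 ≡ 168 (mod 229)
156^12 ≡ 57 (mod 229)
156^19 ≡ 89 (mod 229)
156^38 ≡ 135 (mod 229)
156^57 ≡ 107 (mod 229)
156^76 ≡ 134 (mod 229)
156^114 ≡ 228 (mod 229)
156^228 ≡ 1 (mod 229) ✓
So ord_229(156) = 228, hence |⟨156⟩| = 228.
[(Z/229Z)^× : ⟨156⟩] = 228/228 = 1.

1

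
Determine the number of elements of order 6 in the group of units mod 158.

φ(158) = φ(2)·φ(79) = 1·78 = 78 = 2 · 3 · 13.
In a cyclic group of order 78, there are φ(d) elements of order d for each divisor d of 78, and zero for non-divisors.
6 = 2 · 3 divides 78, and φ(6) = 2.

2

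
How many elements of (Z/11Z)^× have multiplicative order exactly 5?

4

φ(11) = 11 − 1 = 10 = 2 · 5.
(Z/11Z)^× is cyclic (|G| = 10); a cyclic group of order m has exactly φ(d) elements of each order d | m, and none otherwise.
5 | 10, and φ(5) = 5 − 1 = 4.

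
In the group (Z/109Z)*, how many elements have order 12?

4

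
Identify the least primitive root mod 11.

φ(11) = 11 − 1 = 10 = 2 · 5.
g is a primitive root iff g^(10/q) ≢ 1 (mod 11) for each prime q ∈ {2, 5}.
g = 2: 2^5 ≡ 10; 2^2 ≡ 4 — none is 1, so 2 is a primitive root.
Hence the least primitive root of 11 is 2.

2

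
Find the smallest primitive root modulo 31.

φ(31) = 31 − 1 = 30 = 2 · 3 · 5.
g is a primitive root iff g^(30/q) ≢ 1 (mod 31) for each prime q ∈ {2, 3, 5}.
g = 2: 2^15 ≡ 1 — hits 1, so not a primitive root.
g = 3: 3^15 ≡ 30; 3^10 ≡ 25; 3^6 ≡ 16 — none is 1, so 3 is a primitive root.
So 3 is the smallest generator of (Z/31Z)^×.

3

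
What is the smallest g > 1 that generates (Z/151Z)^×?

6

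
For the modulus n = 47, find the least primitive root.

5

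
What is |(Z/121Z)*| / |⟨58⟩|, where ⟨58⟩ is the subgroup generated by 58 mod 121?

The order of 58 must divide φ(121) = φ(11^2) = 11·(11−1) = 110 = 2 · 5 · 11.
Divisors of 110: 1, 2, 5, 10, 11, 22, 55, 110.
Check 58^d mod 121 for each divisor in increasing order:
58^1 ≡ 58
58^2 ≡ 97
58^5 ≡ 12
58^10 ≡ 23
58^11 ≡ 3
58^22 ≡ 9
58^55 ≡ 1
So ord_121(58) = 55, hence |⟨58⟩| = 55.
[(Z/121Z)^× : ⟨58⟩] = 110/55 = 2.

2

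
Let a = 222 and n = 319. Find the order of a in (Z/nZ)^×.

140

Since 222 ∈ (Z/319Z)^×, its order divides φ(319) = φ(11·29) = (11−1)·(29−1) = 10·28 = 280 = 2^3 · 5 · 7.
Divisors of 280: 1, 2, 4, 5, 7, 8, 10, 14, 20, 28, 35, 40, 56, 70, 140, 280.
Check 222^d mod 319 for each divisor in increasing order:
222^1 ≡ 222
222^2 ≡ 158
222^4 ≡ 82
222^5 ≡ 21
222^7 ≡ 128
222^8 ≡ 25
222^10 ≡ 122
222^14 ≡ 115
222^20 ≡ 210
222^28 ≡ 146
222^35 ≡ 186
222^40 ≡ 78
222^56 ≡ 262
222^70 ≡ 144
222^140 ≡ 1
The smallest such exponent is 140, so the order of 222 is 140.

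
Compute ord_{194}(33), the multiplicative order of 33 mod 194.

The order of 33 must divide φ(194) = φ(2)·φ(97) = 1·96 = 96 = 2^5 · 3.
Divisors of 96: 1, 2, 3, 4, 6, 8, 12, 16, 24, 32, 48, 96.
Check 33^d mod 194 for each divisor in increasing order:
33^1 ≡ 33 (mod 194)
33^2 ≡ 119 (mod 194)
33^3 ≡ 47 (mod 194)
33^4 ≡ 193 (mod 194)
33^6 ≡ 75 (mod 194)
33^8 ≡ 1 (mod 194) ✓
So ord_194(33) = 8.

8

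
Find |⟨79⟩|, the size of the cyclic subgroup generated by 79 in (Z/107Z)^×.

53

Since 79 ∈ (Z/107Z)^×, its order divides φ(107) = 107 − 1 = 106 = 2 · 53.
Divisors of 106: 1, 2, 53, 106.
Check 79^d mod 107 for each divisor in increasing order:
79^1 ≡ 79
79^2 ≡ 35
79^53 ≡ 1
So ord_107(79) = 53.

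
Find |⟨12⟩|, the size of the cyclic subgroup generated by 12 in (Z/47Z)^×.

23

By Lagrange's theorem, ord_47(12) divides φ(47) = 47 − 1 = 46 = 2 · 23.
Divisors of 46: 1, 2, 23, 46.
Test each divisor d:
12^1 ≡ 12 (mod 47)
12^2 ≡ 3 (mod 47)
12^23 ≡ 1 (mod 47) ✓
Hence ord(12) = 23.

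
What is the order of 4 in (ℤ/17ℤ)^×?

Since 4 ∈ (Z/17Z)^×, its order divides φ(17) = 17 − 1 = 16 = 2^4.
Divisors of 16: 1, 2, 4, 8, 16.
Test each divisor d:
4^1 ≡ 4
4^2 ≡ 16
4^4 ≡ 1
The smallest such exponent is 4, so the order of 4 is 4.

4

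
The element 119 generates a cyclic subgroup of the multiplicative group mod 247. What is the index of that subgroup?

6

Since 119 ∈ (Z/247Z)^×, its order divides φ(247) = φ(13·19) = (13−1)·(19−1) = 12·18 = 216 = 2^3 · 3^3.
Divisors of 216: 1, 2, 3, 4, 6, 8, 9, 12, 18, 24, 27, 36, 54, 72, 108, 216.
Evaluate successive powers at the divisors of 216:
119^1 ≡ 119
119^2 ≡ 82
119^3 ≡ 125
119^4 ≡ 55
119^6 ≡ 64
119^8 ≡ 61
119^9 ≡ 96
119^12 ≡ 144
119^18 ≡ 77
119^24 ≡ 235
119^27 ≡ 229
119^36 ≡ 1
The order of 119 is 36, so the subgroup it generates has 36 elements.
Index = |(Z/247Z)^×| / |⟨119⟩| = 216 / 36 = 6.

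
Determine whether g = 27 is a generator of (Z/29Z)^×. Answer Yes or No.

φ(29) = 29 − 1 = 28 = 2^2 · 7.
An element g generates (Z/29Z)^× iff g^(28/q) ≢ 1 (mod 29) for each prime q ∈ {2, 7}.
27^14 ≡ 28 (mod 29)  [q = 2: ≢ 1 ✓]
27^4 ≡ 16 (mod 29)  [q = 7: ≢ 1 ✓]
Every test exponent gives a nontrivial residue, hence 27 generates the full group.

Yes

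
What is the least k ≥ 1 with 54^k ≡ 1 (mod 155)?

ord(54) | φ(155) = φ(5·31) = (5−1)·(31−1) = 4·30 = 120 = 2^3 · 3 · 5.
Divisors of 120: 1, 2, 3, 4, 5, 6, 8, 10, 12, 15, 20, 24, 30, 40, 60, 120.
Evaluate successive powers at the divisors of 120:
54^1 ≡ 54 (mod 155)
54^2 ≡ 126 (mod 155)
54^3 ≡ 139 (mod 155)
54^4 ≡ 66 (mod 155)
54^5 ≡ 154 (mod 155)
54^6 ≡ 101 (mod 155)
54^8 ≡ 16 (mod 155)
54^10 ≡ 1 (mod 155) ✓
Hence ord(54) = 10.

10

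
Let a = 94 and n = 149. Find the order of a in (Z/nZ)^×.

Since 94 ∈ (Z/149Z)^×, its order divides φ(149) = 149 − 1 = 148 = 2^2 · 37.
Divisors of 148: 1, 2, 4, 37, 74, 148.
Evaluate successive powers at the divisors of 148:
94^1 ≡ 94 (mod 149)
94^2 ≡ 45 (mod 149)
94^4 ≡ 88 (mod 149)
94^37 ≡ 44 (mod 149)
94^74 ≡ 148 (mod 149)
94^148 ≡ 1 (mod 149) ✓
So ord_149(94) = 148.

148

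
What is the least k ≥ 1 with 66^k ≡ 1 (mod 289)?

136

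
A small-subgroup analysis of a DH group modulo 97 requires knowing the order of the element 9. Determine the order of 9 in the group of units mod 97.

24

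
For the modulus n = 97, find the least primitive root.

φ(97) = 97 − 1 = 96 = 2^5 · 3.
Test candidates g = 2, 3, … against the prime factors q ∈ {2, 3} of φ(97): g is a generator iff g^(96/q) ≢ 1 for every such q.
g = 2: 2^48 ≡ 1 — hits 1, so not a primitive root.
g = 3: 3^48 ≡ 1 — hits 1, so not a primitive root.
g = 4: 4^48 ≡ 1 — hits 1, so not a primitive root.
g = 5: 5^48 ≡ 96; 5^32 ≡ 35 — none is 1, so 5 is a primitive root.
The smallest primitive root modulo 97 is 5.

5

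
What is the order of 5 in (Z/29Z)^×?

Since 5 ∈ (Z/29Z)^×, its order divides φ(29) = 29 − 1 = 28 = 2^2 · 7.
Divisors of 28: 1, 2, 4, 7, 14, 28.
Compute 5^d (mod 29) for the divisors d until we hit 1:
5^1 ≡ 5
5^2 ≡ 25
5^4 ≡ 16
5^7 ≡ 28
5^14 ≡ 1
Therefore the multiplicative order of 5 modulo 29 is 14.

14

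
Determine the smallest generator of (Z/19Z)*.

2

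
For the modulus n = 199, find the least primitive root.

φ(199) = 199 − 1 = 198 = 2 · 3^2 · 11.
g is a primitive root iff g^(198/q) ≢ 1 (mod 199) for each prime q ∈ {2, 3, 11}.
g = 2: 2^99 ≡ 1 — hits 1, so not a primitive root.
g = 3: 3^99 ≡ 198; 3^66 ≡ 106; 3^18 ≡ 125 — none is 1, so 3 is a primitive root.
Hence the least primitive root of 199 is 3.

3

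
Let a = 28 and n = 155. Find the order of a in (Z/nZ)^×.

Since 28 ∈ (Z/155Z)^×, its order divides φ(155) = φ(5·31) = (5−1)·(31−1) = 4·30 = 120 = 2^3 · 3 · 5.
Divisors of 120: 1, 2, 3, 4, 5, 6, 8, 10, 12, 15, 20, 24, 30, 40, 60, 120.
Compute 28^d (mod 155) for the divisors d until we hit 1:
28^1 ≡ 28 (mod 155)
28^2 ≡ 9 (mod 155)
28^3 ≡ 97 (mod 155)
28^4 ≡ 81 (mod 155)
28^5 ≡ 98 (mod 155)
28^6 ≡ 109 (mod 155)
28^8 ≡ 51 (mod 155)
28^10 ≡ 149 (mod 155)
28^12 ≡ 101 (mod 155)
28^15 ≡ 32 (mod 155)
28^20 ≡ 36 (mod 155)
28^24 ≡ 126 (mod 155)
28^30 ≡ 94 (mod 155)
28^40 ≡ 56 (mod 155)
28^60 ≡ 1 (mod 155) ✓
The smallest such exponent is 60, so the order of 28 is 60.

60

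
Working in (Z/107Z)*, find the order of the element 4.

53

The order of 4 must divide φ(107) = 107 − 1 = 106 = 2 · 53.
Divisors of 106: 1, 2, 53, 106.
Evaluate successive powers at the divisors of 106:
4^1 ≡ 4 (mod 107)
4^2 ≡ 16 (mod 107)
4^53 ≡ 1 (mod 107) ✓
The smallest such exponent is 53, so the order of 4 is 53.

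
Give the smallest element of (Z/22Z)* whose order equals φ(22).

7

φ(22) = φ(2)·φ(11) = 1·10 = 10 = 2 · 5.
Test candidates g = 2, 3, … against the prime factors q ∈ {2, 5} of φ(22): g is a generator iff g^(10/q) ≢ 1 for every such q.
g = 2: gcd(2, 22) = 2 > 1, not a unit — skip.
g = 3: 3^5 ≡ 1 — hits 1, so not a primitive root.
g = 4: gcd(4, 22) = 2 > 1, not a unit — skip.
g = 5: 5^5 ≡ 1 — hits 1, so not a primitive root.
g = 6: gcd(6, 22) = 2 > 1, not a unit — skip.
g = 7: 7^5 ≡ 21; 7^2 ≡ 5 — none is 1, so 7 is a primitive root.
So 7 is the smallest generator of (Z/22Z)^×.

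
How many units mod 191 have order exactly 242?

0

φ(191) = 191 − 1 = 190 = 2 · 5 · 19.
(Z/191Z)^× is cyclic (|G| = 190); a cyclic group of order m has exactly φ(d) elements of each order d | m, and none otherwise.
Here 190 is not a multiple of 242, so there are no elements of order 242.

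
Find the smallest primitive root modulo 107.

φ(107) = 107 − 1 = 106 = 2 · 53.
g is a primitive root iff g^(106/q) ≢ 1 (mod 107) for each prime q ∈ {2, 53}.
g = 2: 2^53 ≡ 106; 2^2 ≡ 4 — none is 1, so 2 is a primitive root.
The smallest primitive root modulo 107 is 2.

2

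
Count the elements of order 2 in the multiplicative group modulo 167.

1

φ(167) = 167 − 1 = 166 = 2 · 83.
Since (Z/167Z)^× is cyclic of order 166, the number of elements of order d is φ(d) when d | 166 and 0 otherwise.
2 | 166, and φ(2) = 2 − 1 = 1.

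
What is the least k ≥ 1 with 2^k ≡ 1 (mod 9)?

6

By Lagrange's theorem, ord_9(2) divides φ(9) = φ(3^2) = 3·(3−1) = 6 = 2 · 3.
Divisors of 6: 1, 2, 3, 6.
Evaluate successive powers at the divisors of 6:
2^1 ≡ 2
2^2 ≡ 4
2^3 ≡ 8
2^6 ≡ 1
So ord_9(2) = 6.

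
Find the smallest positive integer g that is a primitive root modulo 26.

7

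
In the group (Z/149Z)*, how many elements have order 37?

φ(149) = 149 − 1 = 148 = 2^2 · 37.
(Z/149Z)^× is cyclic (|G| = 148); a cyclic group of order m has exactly φ(d) elements of each order d | m, and none otherwise.
37 | 148, and φ(37) = 37 − 1 = 36.

36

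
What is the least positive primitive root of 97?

φ(97) = 97 − 1 = 96 = 2^5 · 3.
g is a primitive root iff g^(96/q) ≢ 1 (mod 97) for each prime q ∈ {2, 3}.
g = 2: 2^48 ≡ 1 — hits 1, so not a primitive root.
g = 3: 3^48 ≡ 1 — hits 1, so not a primitive root.
g = 4: 4^48 ≡ 1 — hits 1, so not a primitive root.
g = 5: 5^48 ≡ 96; 5^32 ≡ 35 — none is 1, so 5 is a primitive root.
Hence the least primitive root of 97 is 5.

5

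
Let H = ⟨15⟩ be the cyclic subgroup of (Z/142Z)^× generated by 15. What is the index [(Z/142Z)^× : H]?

2

The order of 15 must divide φ(142) = φ(2)·φ(71) = 1·70 = 70 = 2 · 5 · 7.
Divisors of 70: 1, 2, 5, 7, 10, 14, 35, 70.
Test each divisor d:
15^1 ≡ 15 (mod 142)
15^2 ≡ 83 (mod 142)
15^5 ≡ 101 (mod 142)
15^7 ≡ 5 (mod 142)
15^10 ≡ 119 (mod 142)
15^14 ≡ 25 (mod 142)
15^35 ≡ 1 (mod 142) ✓
The order of 15 is 35, so the subgroup it generates has 35 elements.
The index is φ(142) / ord(15) = 70 / 35 = 2.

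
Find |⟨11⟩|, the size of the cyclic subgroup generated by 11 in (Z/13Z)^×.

ord(11) | φ(13) = 13 − 1 = 12 = 2^2 · 3.
Divisors of 12: 1, 2, 3, 4, 6, 12.
Evaluate successive powers at the divisors of 12:
11^1 ≡ 11 (mod 13)
11^2 ≡ 4 (mod 13)
11^3 ≡ 5 (mod 13)
11^4 ≡ 3 (mod 13)
11^6 ≡ 12 (mod 13)
11^12 ≡ 1 (mod 13) ✓
So ord_13(11) = 12.

12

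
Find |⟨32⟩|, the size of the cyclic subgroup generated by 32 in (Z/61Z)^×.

12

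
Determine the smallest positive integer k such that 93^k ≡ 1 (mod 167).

By Lagrange's theorem, ord_167(93) divides φ(167) = 167 − 1 = 166 = 2 · 83.
Divisors of 166: 1, 2, 83, 166.
Test each divisor d:
93^1 ≡ 93
93^2 ≡ 132
93^83 ≡ 1
So ord_167(93) = 83.

83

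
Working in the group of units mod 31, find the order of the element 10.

15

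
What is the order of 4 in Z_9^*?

Since 4 ∈ (Z/9Z)^×, its order divides φ(9) = φ(3^2) = 3·(3−1) = 6 = 2 · 3.
Divisors of 6: 1, 2, 3, 6.
Test each divisor d:
4^1 ≡ 4
4^2 ≡ 7
4^3 ≡ 1
Hence ord(4) = 3.

3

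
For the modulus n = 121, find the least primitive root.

2

φ(121) = φ(11^2) = 11·(11−1) = 110 = 2 · 5 · 11.
g is a primitive root iff g^(110/q) ≢ 1 (mod 121) for each prime q ∈ {2, 5, 11}.
g = 2: 2^55 ≡ 120; 2^22 ≡ 81; 2^10 ≡ 56 — none is 1, so 2 is a primitive root.
So 2 is the smallest generator of (Z/121Z)^×.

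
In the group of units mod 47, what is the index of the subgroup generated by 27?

By Lagrange's theorem, ord_47(27) divides φ(47) = 47 − 1 = 46 = 2 · 23.
Divisors of 46: 1, 2, 23, 46.
Evaluate successive powers at the divisors of 46:
27^1 ≡ 27
27^2 ≡ 24
27^23 ≡ 1
The order of 27 is 23, so the subgroup it generates has 23 elements.
Index = |(Z/47Z)^×| / |⟨27⟩| = 46 / 23 = 2.

2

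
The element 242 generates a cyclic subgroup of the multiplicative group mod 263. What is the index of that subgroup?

2

By Lagrange's theorem, ord_263(242) divides φ(263) = 263 − 1 = 262 = 2 · 131.
Divisors of 262: 1, 2, 131, 262.
Test each divisor d:
242^1 ≡ 242 (mod 263)
242^2 ≡ 178 (mod 263)
242^131 ≡ 1 (mod 263) ✓
The order of 242 is 131, so the subgroup it generates has 131 elements.
[(Z/263Z)^× : ⟨242⟩] = 262/131 = 2.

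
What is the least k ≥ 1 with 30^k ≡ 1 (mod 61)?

Since 30 ∈ (Z/61Z)^×, its order divides φ(61) = 61 − 1 = 60 = 2^2 · 3 · 5.
Divisors of 60: 1, 2, 3, 4, 5, 6, 10, 12, 15, 20, 30, 60.
Check 30^d mod 61 for each divisor in increasing order:
30^1 ≡ 30
30^2 ≡ 46
30^3 ≡ 38
30^4 ≡ 42
30^5 ≡ 40
30^6 ≡ 41
30^10 ≡ 14
30^12 ≡ 34
30^15 ≡ 11
30^20 ≡ 13
30^30 ≡ 60
30^60 ≡ 1
Therefore the multiplicative order of 30 modulo 61 is 60.

60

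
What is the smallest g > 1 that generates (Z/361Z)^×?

φ(361) = φ(19^2) = 19·(19−1) = 342 = 2 · 3^2 · 19.
Test candidates g = 2, 3, … against the prime factors q ∈ {2, 3, 19} of φ(361): g is a generator iff g^(342/q) ≢ 1 for every such q.
g = 2: 2^171 ≡ 360; 2^114 ≡ 292; 2^18 ≡ 58 — none is 1, so 2 is a primitive root.
The smallest primitive root modulo 361 is 2.

2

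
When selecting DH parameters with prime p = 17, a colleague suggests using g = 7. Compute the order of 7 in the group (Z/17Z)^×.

16

Since 7 ∈ (Z/17Z)^×, its order divides φ(17) = 17 − 1 = 16 = 2^4.
Divisors of 16: 1, 2, 4, 8, 16.
Check 7^d mod 17 for each divisor in increasing order:
7^1 ≡ 7 (mod 17)
7^2 ≡ 15 (mod 17)
7^4 ≡ 4 (mod 17)
7^8 ≡ 16 (mod 17)
7^16 ≡ 1 (mod 17) ✓
Therefore the multiplicative order of 7 modulo 17 is 16.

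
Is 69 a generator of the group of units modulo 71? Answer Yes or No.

Yes

φ(71) = 71 − 1 = 70 = 2 · 5 · 7.
It suffices to check that the order of 69 is not a proper divisor of 70: compute 69^(70/q) for q ∈ {2, 5, 7}.
69^35 ≡ 70 (mod 71)  [q = 2: ≢ 1 ✓]
69^14 ≡ 54 (mod 71)  [q = 5: ≢ 1 ✓]
69^10 ≡ 30 (mod 71)  [q = 7: ≢ 1 ✓]
All checks pass, so 69 has order 70 and is a primitive root modulo 71.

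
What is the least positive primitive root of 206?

5

φ(206) = φ(2)·φ(103) = 1·102 = 102 = 2 · 3 · 17.
Test candidates g = 2, 3, … against the prime factors q ∈ {2, 3, 17} of φ(206): g is a generator iff g^(102/q) ≢ 1 for every such q.
g = 2: gcd(2, 206) = 2 > 1, not a unit — skip.
g = 3: 3^51 ≡ 205; 3^34 ≡ 1 — hits 1, so not a primitive root.
g = 4: gcd(4, 206) = 2 > 1, not a unit — skip.
g = 5: 5^51 ≡ 205; 5^34 ≡ 159; 5^6 ≡ 175 — none is 1, so 5 is a primitive root.
So 5 is the smallest generator of (Z/206Z)^×.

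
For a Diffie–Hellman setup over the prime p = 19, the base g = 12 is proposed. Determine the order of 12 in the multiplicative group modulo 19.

6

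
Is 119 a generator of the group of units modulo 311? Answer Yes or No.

Yes

φ(311) = 311 − 1 = 310 = 2 · 5 · 31.
It suffices to check that the order of 119 is not a proper divisor of 310: compute 119^(310/q) for q ∈ {2, 5, 31}.
119^155 ≡ 310 (mod 311)  [q = 2: ≢ 1 ✓]
119^62 ≡ 36 (mod 311)  [q = 5: ≢ 1 ✓]
119^10 ≡ 89 (mod 311)  [q = 31: ≢ 1 ✓]
All checks pass, so 119 has order 310 and is a primitive root modulo 311.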